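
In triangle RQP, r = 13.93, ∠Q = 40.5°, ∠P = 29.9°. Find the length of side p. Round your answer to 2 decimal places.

The third angle is ∠R = 180° − ∠Q − ∠P = 109.60°.
Law of sines: p = r·sin P/sin R ≈ 7.371.

7.37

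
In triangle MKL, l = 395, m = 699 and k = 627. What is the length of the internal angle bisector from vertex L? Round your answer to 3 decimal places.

t_L ≈ 631.967

By the law of cosines, cos L = (m² + k² − l²) / (2·m·k) ≈ 0.82791, so ∠L ≈ 34.11°.
The bisector from L has length 2·m·k·cos(∠L/2)/(m+k) ≈ 631.97.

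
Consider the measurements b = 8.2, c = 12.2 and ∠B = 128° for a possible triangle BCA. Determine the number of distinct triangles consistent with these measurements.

0

c·sin B = 12.2·sin(128°) ≈ 9.614.
Since ∠B is not acute, a triangle exists only if b > c; here b ≤ c, so there is no triangle.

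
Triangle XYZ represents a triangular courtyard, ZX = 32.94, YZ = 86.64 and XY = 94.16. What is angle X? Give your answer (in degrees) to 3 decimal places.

By the law of cosines, cos X = (ZX² + XY² − YZ²) / (2·ZX·XY) ≈ 0.39409, so ∠X ≈ 66.79°.

∠X ≈ 66.791°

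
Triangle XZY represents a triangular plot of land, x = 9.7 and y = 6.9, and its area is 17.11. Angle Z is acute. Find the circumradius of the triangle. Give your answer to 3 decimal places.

From area = ½·y·x·sin Z, we get sin Z = 2·area/(y·x) ≈ 0.51128.
Taking the acute solution, ∠Z ≈ 30.75°.
Law of cosines then gives z ≈ 5.1632.
Circumradius = z/(2 sin Z) ≈ 5.0493.

R ≈ 5.049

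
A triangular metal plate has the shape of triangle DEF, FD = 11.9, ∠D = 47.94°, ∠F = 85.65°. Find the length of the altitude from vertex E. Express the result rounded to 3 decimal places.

The third angle is ∠E = 180° − ∠F − ∠D = 46.41°.
Law of sines: EF = FD·sin D/sin E ≈ 12.198.
Law of sines: DE = FD·sin F/sin E ≈ 16.383.
Area = ½·FD·EF·sin F ≈ 72.37.
The altitude from E has length 2·area/FD ≈ 12.163.

h_E ≈ 12.163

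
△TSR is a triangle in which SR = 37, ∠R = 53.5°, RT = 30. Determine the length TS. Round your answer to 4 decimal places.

By the law of cosines, TS² = SR² + RT² − 2·SR·RT·cos R = 948.49, so TS ≈ 30.798.

30.7976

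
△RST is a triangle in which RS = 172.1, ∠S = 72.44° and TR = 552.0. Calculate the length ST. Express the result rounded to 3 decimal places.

578.973

Law of sines: sin T = RS·sin S/TR ≈ 0.29725.
Since TR ≥ RS, only the acute value applies: ∠T ≈ 17.29°.
Then ∠R = 180° − ∠S − ∠T ≈ 90.27°.
Law of sines gives ST = TR·sin R/sin S ≈ 578.97.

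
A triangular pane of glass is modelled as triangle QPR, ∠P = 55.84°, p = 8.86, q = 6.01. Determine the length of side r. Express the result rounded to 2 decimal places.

10.71

Law of sines: sin Q = q·sin P/p ≈ 0.56130.
Since p ≥ q, only the acute value applies: ∠Q ≈ 34.15°.
Then ∠R = 180° − ∠P − ∠Q ≈ 90.01°.
Law of sines gives r = p·sin R/sin P ≈ 10.707.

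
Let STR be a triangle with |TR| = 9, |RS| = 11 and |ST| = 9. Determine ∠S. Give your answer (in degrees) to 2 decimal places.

By the law of cosines, cos S = (|RS|² + |ST|² − |TR|²) / (2·|RS|·|ST|) ≈ 0.61111, so ∠S ≈ 52.33°.

∠S ≈ 52.33°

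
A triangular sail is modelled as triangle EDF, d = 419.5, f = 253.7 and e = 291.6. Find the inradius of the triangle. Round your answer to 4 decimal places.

Semiperimeter s = (291.6 + 419.5 + 253.7)/2 = 482.4.
Heron's formula: area = √(482.4·190.8·62.9·228.7) ≈ 36387.
Inradius = area/s = 36387/482.4 ≈ 75.43.

r ≈ 75.4300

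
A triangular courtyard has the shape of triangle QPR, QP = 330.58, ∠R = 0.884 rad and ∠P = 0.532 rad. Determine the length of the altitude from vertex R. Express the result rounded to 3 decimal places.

214.261

The third angle is ∠Q = π − ∠P − ∠R = 1.726 rad.
Law of sines: PR = QP·sin Q/sin R ≈ 422.39.
Law of sines: RQ = QP·sin P/sin R ≈ 216.85.
Area = ½·QP·PR·sin P ≈ 35415.
The altitude from R has length 2·area/QP ≈ 214.26.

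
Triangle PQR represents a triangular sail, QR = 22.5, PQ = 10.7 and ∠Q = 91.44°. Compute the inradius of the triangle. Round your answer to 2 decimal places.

4.12

By the law of cosines, RP² = PQ² + QR² − 2·PQ·QR·cos Q = 632.84, so RP ≈ 25.156.
Area = ½·PQ·QR·sin Q ≈ 120.34.
Semiperimeter s = (22.5+25.156+10.7)/2 = 29.178.
Inradius = area/s = 120.34/29.178 ≈ 4.1242.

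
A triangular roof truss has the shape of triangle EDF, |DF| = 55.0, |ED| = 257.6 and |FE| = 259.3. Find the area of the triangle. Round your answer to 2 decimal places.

Semiperimeter s = (55 + 259.3 + 257.6)/2 = 285.95.
Heron's formula: area = √(285.95·230.95·26.65·28.35) ≈ 7063.6.

7063.65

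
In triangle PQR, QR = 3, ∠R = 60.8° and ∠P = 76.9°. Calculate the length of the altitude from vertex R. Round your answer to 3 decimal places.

The third angle is ∠Q = 180° − ∠R − ∠P = 42.30°.
Law of sines: RP = QR·sin Q/sin P ≈ 2.073.
Law of sines: PQ = QR·sin R/sin P ≈ 2.6887.
Area = ½·QR·RP·sin R ≈ 2.7143.
The altitude from R has length 2·area/PQ ≈ 2.019.

2.019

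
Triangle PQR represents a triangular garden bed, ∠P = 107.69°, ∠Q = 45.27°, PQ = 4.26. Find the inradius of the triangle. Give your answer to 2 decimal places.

The third angle is ∠R = 180° − ∠P − ∠Q = 27.04°.
Law of sines: QR = PQ·sin P/sin R ≈ 8.9275.
Law of sines: RP = PQ·sin Q/sin R ≈ 6.6572.
Area = ½·PQ·QR·sin Q ≈ 13.509.
Semiperimeter s = (8.9275+6.6572+4.26)/2 = 9.9224.
Inradius = area/s = 13.509/9.9224 ≈ 1.3615.

1.36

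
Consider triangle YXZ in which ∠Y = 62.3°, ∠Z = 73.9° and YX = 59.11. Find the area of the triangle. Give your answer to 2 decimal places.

The third angle is ∠X = 180° − ∠Z − ∠Y = 43.80°.
Law of sines: XZ = YX·sin Y/sin Z ≈ 54.472.
Law of sines: ZY = YX·sin X/sin Z ≈ 42.583.
Area = ½·YX·XZ·sin X ≈ 1114.3.

1114.30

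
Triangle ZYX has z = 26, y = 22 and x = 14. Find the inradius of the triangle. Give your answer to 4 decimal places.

r ≈ 4.9676

Semiperimeter s = (26 + 22 + 14)/2 = 31.
Heron's formula: area = √(31·5·9·17) ≈ 154.
Inradius = area/s = 154/31 ≈ 4.9676.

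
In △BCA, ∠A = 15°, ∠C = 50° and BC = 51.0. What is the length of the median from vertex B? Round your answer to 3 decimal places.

m_B ≈ 68.701

The third angle is ∠B = 180° − ∠C − ∠A = 115.00°.
Law of sines: CA = BC·sin B/sin A ≈ 178.59.
Law of sines: AB = BC·sin C/sin A ≈ 150.95.
Median from B: ½√(2·AB² + 2·BC² − CA²) ≈ 68.701.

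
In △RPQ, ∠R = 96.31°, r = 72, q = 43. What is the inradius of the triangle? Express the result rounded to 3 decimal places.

13.521

Law of sines: sin Q = q·sin R/r ≈ 0.59360.
Since r ≥ q, only the acute value applies: ∠Q ≈ 36.41°.
Then ∠P = 180° − ∠R − ∠Q ≈ 47.28°.
Law of sines gives p = r·sin P/sin R ≈ 53.216.
Area = ½·r·q·sin P ≈ 1137.2.
Semiperimeter s = (72+53.216+43)/2 = 84.108.
Inradius = area/s = 1137.2/84.108 ≈ 13.521.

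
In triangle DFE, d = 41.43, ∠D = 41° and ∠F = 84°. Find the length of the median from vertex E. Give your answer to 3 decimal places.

46.491

The third angle is ∠E = 180° − ∠D − ∠F = 55.00°.
Law of sines: f = d·sin F/sin D ≈ 62.804.
Law of sines: e = d·sin E/sin D ≈ 51.729.
Median from E: ½√(2·d² + 2·f² − e²) ≈ 46.491.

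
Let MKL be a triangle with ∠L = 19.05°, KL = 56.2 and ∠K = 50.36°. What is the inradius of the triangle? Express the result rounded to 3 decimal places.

The third angle is ∠M = 180° − ∠K − ∠L = 110.59°.
Law of sines: LM = KL·sin K/sin M ≈ 46.231.
Law of sines: MK = KL·sin L/sin M ≈ 19.595.
Area = ½·KL·LM·sin L ≈ 424.01.
Semiperimeter s = (56.2+46.231+19.595)/2 = 61.013.
Inradius = area/s = 424.01/61.013 ≈ 6.9496.

r ≈ 6.950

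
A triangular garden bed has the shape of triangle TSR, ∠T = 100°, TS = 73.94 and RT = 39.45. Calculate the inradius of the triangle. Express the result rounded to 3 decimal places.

By the law of cosines, SR² = RT² + TS² − 2·RT·TS·cos T = 8036.5, so SR ≈ 89.646.
Area = ½·RT·TS·sin T ≈ 1436.3.
Semiperimeter s = (89.646+39.45+73.94)/2 = 101.52.
Inradius = area/s = 1436.3/101.52 ≈ 14.148.

r ≈ 14.148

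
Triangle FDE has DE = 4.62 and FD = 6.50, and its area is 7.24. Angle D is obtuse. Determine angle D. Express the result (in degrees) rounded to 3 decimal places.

From area = ½·FD·DE·sin D, we get sin D = 2·area/(FD·DE) ≈ 0.48218.
Taking the obtuse solution, ∠D ≈ 151.17°.

151.172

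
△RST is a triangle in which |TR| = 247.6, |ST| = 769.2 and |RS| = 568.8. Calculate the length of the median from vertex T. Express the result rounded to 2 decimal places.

m_T ≈ 495.58

Median from T: ½√(2·|ST|² + 2·|TR|² − |RS|²) ≈ 495.58.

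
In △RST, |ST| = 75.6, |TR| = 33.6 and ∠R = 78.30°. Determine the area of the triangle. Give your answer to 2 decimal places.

1231.82

Law of sines: sin S = |TR|·sin R/|ST| ≈ 0.43521.
Since |ST| ≥ |TR|, only the acute value applies: ∠S ≈ 25.80°.
Then ∠T = 180° − ∠R − ∠S ≈ 75.90°.
Law of sines gives |RS| = |ST|·sin T/sin R ≈ 74.879.
Area = ½·|ST|·|TR|·sin T ≈ 1231.8.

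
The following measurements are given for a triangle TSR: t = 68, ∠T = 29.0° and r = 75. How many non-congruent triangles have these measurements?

2

r·sin T = 75·sin(29.0°) ≈ 36.36.
Since r sin T < t < r (36.36 < 68 < 75), two triangles exist.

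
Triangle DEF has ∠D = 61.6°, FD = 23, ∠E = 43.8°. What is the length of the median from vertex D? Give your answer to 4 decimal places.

23.7503

The third angle is ∠F = 180° − ∠D − ∠E = 74.60°.
Law of sines: EF = FD·sin D/sin E ≈ 29.231.
Law of sines: DE = FD·sin F/sin E ≈ 32.037.
Median from D: ½√(2·FD² + 2·DE² − EF²) ≈ 23.75.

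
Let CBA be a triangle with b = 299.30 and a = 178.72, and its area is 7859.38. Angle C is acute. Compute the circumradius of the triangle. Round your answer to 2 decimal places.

R ≈ 236.15

From area = ½·b·a·sin C, we get sin C = 2·area/(b·a) ≈ 0.29386.
Taking the acute solution, ∠C ≈ 17.09°.
Law of cosines then gives c ≈ 138.79.
Circumradius = c/(2 sin C) ≈ 236.15.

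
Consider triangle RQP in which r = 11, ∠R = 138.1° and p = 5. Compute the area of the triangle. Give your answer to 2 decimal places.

11.29

Law of sines: sin P = p·sin R/r ≈ 0.30356.
Since r ≥ p, only the acute value applies: ∠P ≈ 17.67°.
Then ∠Q = 180° − ∠R − ∠P ≈ 24.23°.
Law of sines gives q = r·sin Q/sin R ≈ 6.7594.
Area = ½·r·p·sin Q ≈ 11.285.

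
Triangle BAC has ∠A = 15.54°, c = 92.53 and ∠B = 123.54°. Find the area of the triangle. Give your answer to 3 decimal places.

area ≈ 1459.443

The third angle is ∠C = 180° − ∠B − ∠A = 40.92°.
Law of sines: b = c·sin B/sin C ≈ 117.75.
Law of sines: a = c·sin A/sin C ≈ 37.847.
Area = ½·c·b·sin A ≈ 1459.4.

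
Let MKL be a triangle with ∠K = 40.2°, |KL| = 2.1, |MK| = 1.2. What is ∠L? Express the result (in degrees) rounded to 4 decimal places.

By the law of cosines, |LM|² = |MK|² + |KL|² − 2·|MK|·|KL|·cos K = 2.0005, so |LM| ≈ 1.4144.
Law of cosines again: cos L = (|KL|² + |LM|² − |MK|²)/(2·|KL|·|LM|) ≈ 0.83672, so ∠L ≈ 33.20°.

33.2042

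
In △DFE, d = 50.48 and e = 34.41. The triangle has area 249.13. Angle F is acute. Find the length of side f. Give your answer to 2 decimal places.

20.11

From area = ½·e·d·sin F, we get sin F = 2·area/(e·d) ≈ 0.28685.
Taking the acute solution, ∠F ≈ 16.67°.
Law of cosines then gives f ≈ 20.106.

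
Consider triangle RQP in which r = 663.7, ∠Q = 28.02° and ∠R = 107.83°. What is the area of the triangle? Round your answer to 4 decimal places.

area ≈ 75706.0519

The third angle is ∠P = 180° − ∠R − ∠Q = 44.15°.
Law of sines: q = r·sin Q/sin R ≈ 327.52.
Law of sines: p = r·sin P/sin R ≈ 485.62.
Area = ½·r·q·sin P ≈ 75706.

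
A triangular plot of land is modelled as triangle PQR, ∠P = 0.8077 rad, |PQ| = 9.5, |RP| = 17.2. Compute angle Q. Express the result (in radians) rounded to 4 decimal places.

By the law of cosines, |QR|² = |RP|² + |PQ|² − 2·|RP|·|PQ|·cos P = 160.22, so |QR| ≈ 12.658.
Law of cosines again: cos Q = (|PQ|² + |QR|² − |RP|²)/(2·|PQ|·|QR|) ≈ -0.18866, so ∠Q ≈ 1.7606 rad.

1.7606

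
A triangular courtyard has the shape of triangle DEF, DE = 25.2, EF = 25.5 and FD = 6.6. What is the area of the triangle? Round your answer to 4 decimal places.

82.8574

Semiperimeter s = (25.5 + 6.6 + 25.2)/2 = 28.65.
Heron's formula: area = √(28.65·3.15·22.05·3.45) ≈ 82.857.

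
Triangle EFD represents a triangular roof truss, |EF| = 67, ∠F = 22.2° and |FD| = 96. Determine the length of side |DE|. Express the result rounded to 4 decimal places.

By the law of cosines, |DE|² = |EF|² + |FD|² − 2·|EF|·|FD|·cos F = 1794.6, so |DE| ≈ 42.363.

42.3627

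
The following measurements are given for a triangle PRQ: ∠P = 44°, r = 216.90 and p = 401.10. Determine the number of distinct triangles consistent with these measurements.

1

r·sin P = 216.90·sin(44°) ≈ 150.7.
Since p ≥ r, exactly one triangle exists.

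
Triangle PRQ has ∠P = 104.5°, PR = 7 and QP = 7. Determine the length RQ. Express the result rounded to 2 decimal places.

By the law of cosines, RQ² = QP² + PR² − 2·QP·PR·cos P = 122.54, so RQ ≈ 11.07.

11.07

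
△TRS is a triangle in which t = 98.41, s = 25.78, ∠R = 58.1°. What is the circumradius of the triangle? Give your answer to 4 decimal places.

51.5719

By the law of cosines, r² = s² + t² − 2·s·t·cos R = 7667.8, so r ≈ 87.566.
Area = ½·s·t·sin R ≈ 1076.9.
Circumradius = r/(2 sin R) ≈ 51.572.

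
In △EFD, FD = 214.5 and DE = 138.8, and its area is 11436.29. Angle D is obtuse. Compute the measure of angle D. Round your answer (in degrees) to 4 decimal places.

∠D ≈ 129.8037°

From area = ½·FD·DE·sin D, we get sin D = 2·area/(FD·DE) ≈ 0.76824.
Taking the obtuse solution, ∠D ≈ 129.80°.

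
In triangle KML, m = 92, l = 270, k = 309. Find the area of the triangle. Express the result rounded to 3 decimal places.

area ≈ 11908.014

Semiperimeter s = (309 + 92 + 270)/2 = 335.5.
Heron's formula: area = √(335.5·26.5·243.5·65.5) ≈ 11908.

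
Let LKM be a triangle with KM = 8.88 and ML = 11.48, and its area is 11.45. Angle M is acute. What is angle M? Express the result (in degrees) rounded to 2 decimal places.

From area = ½·KM·ML·sin M, we get sin M = 2·area/(KM·ML) ≈ 0.22464.
Taking the acute solution, ∠M ≈ 12.98°.

12.98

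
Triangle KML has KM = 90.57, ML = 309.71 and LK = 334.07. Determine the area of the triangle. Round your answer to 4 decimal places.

Semiperimeter s = (309.71 + 334.07 + 90.57)/2 = 367.17.
Heron's formula: area = √(367.17·57.465·33.105·276.6) ≈ 13900.

area ≈ 13900.0085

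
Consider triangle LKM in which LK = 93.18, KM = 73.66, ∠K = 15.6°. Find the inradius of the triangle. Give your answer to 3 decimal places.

9.388

By the law of cosines, ML² = LK² + KM² − 2·LK·KM·cos K = 886.71, so ML ≈ 29.778.
Area = ½·LK·KM·sin K ≈ 922.88.
Semiperimeter s = (73.66+29.778+93.18)/2 = 98.309.
Inradius = area/s = 922.88/98.309 ≈ 9.3876.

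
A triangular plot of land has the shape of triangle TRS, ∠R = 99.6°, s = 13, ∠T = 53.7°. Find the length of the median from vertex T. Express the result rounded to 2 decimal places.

The third angle is ∠S = 180° − ∠T − ∠R = 26.70°.
Law of sines: t = s·sin T/sin S ≈ 23.318.
Law of sines: r = s·sin R/sin S ≈ 28.528.
Median from T: ½√(2·r² + 2·s² − t²) ≈ 18.854.

18.85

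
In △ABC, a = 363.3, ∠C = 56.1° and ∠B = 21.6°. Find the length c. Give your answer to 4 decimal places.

The third angle is ∠A = 180° − ∠B − ∠C = 102.30°.
Law of sines: c = a·sin C/sin A ≈ 308.63.

308.6278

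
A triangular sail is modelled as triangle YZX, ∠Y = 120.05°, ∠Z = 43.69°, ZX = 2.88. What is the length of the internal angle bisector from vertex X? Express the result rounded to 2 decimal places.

The third angle is ∠X = 180° − ∠Y − ∠Z = 16.26°.
Law of sines: XY = ZX·sin Z/sin Y ≈ 2.2983.
Law of sines: YZ = ZX·sin X/sin Y ≈ 0.93161.
The bisector from X has length 2·ZX·XY·cos(∠X/2)/(ZX+XY) ≈ 2.5308.

t_X ≈ 2.53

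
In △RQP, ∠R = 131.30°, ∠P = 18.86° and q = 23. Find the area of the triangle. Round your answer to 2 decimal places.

The third angle is ∠Q = 180° − ∠P − ∠R = 29.84°.
Law of sines: r = q·sin R/sin Q ≈ 34.726.
Law of sines: p = q·sin P/sin Q ≈ 14.942.
Area = ½·q·r·sin P ≈ 129.09.

area ≈ 129.09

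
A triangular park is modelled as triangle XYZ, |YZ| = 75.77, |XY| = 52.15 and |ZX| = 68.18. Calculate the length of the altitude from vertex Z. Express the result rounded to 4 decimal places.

Semiperimeter s = (75.77 + 68.18 + 52.15)/2 = 98.05.
Heron's formula: area = √(98.05·22.28·29.87·45.9) ≈ 1730.6.
The altitude from Z has length 2·area/|XY| ≈ 66.371.

66.3714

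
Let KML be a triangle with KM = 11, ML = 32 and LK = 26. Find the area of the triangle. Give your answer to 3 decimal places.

Semiperimeter s = (32 + 26 + 11)/2 = 34.5.
Heron's formula: area = √(34.5·2.5·8.5·23.5) ≈ 131.26.

area ≈ 131.257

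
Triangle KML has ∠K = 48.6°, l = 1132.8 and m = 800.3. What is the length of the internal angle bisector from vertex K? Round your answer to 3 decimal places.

854.855

By the law of cosines, k² = m² + l² − 2·m·l·cos K = 7.2465e+05, so k ≈ 851.26.
The bisector from K has length 2·m·l·cos(∠K/2)/(m+l) ≈ 854.85.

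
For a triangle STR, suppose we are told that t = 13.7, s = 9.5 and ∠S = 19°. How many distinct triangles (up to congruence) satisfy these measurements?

2

t·sin S = 13.7·sin(19°) ≈ 4.46.
Since t sin S < s < t (4.46 < 9.5 < 13.7), two triangles exist.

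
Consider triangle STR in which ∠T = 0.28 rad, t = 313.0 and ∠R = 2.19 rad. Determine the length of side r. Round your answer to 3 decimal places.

The third angle is ∠S = π − ∠T − ∠R = 0.672 rad.
Law of sines: r = t·sin R/sin T ≈ 922.32.

922.321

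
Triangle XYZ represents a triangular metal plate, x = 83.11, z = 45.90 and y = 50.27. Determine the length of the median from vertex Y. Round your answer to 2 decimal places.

Median from Y: ½√(2·z² + 2·x² − y²) ≈ 62.252.

62.25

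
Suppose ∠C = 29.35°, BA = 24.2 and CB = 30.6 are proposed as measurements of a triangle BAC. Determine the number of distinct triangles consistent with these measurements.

CB·sin C = 30.6·sin(29.35°) ≈ 15.
Since CB sin C < BA < CB (15 < 24.2 < 30.6), two triangles exist.

2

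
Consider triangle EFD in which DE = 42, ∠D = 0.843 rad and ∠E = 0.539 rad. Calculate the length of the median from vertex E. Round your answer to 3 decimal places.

m_E ≈ 35.654

The third angle is ∠F = π − ∠D − ∠E = 1.760 rad.
Law of sines: FD = DE·sin E/sin F ≈ 21.948.
Law of sines: EF = DE·sin D/sin F ≈ 31.926.
Median from E: ½√(2·DE² + 2·EF² − FD²) ≈ 35.654.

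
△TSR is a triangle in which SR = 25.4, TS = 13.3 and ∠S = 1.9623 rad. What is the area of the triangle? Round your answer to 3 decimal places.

Area = ½·TS·SR·sin S ≈ 156.13.

area ≈ 156.130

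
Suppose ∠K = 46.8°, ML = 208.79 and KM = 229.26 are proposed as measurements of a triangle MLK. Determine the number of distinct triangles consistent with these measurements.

KM·sin K = 229.26·sin(46.8°) ≈ 167.1.
Since KM sin K < ML < KM (167.1 < 208.79 < 229.26), two triangles exist.

2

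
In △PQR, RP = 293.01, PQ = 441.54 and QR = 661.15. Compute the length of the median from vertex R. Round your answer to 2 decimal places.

Median from R: ½√(2·QR² + 2·RP² − PQ²) ≈ 461.25.

m_R ≈ 461.25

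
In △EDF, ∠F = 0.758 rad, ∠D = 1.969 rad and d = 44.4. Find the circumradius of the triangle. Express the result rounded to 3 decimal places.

R ≈ 24.084

The third angle is ∠E = π − ∠D − ∠F = 0.415 rad.
Law of sines: e = d·sin E/sin D ≈ 19.403.
Law of sines: f = d·sin F/sin D ≈ 33.115.
Circumradius = d/(2 sin D) ≈ 24.084.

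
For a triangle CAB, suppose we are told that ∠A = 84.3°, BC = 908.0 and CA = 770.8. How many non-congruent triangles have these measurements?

1

CA·sin A = 770.8·sin(84.3°) ≈ 767.
Since BC ≥ CA, exactly one triangle exists.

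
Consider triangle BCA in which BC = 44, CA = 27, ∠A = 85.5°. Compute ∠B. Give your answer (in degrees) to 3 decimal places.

Law of sines: sin B = CA·sin A/BC ≈ 0.61174.
Since BC ≥ CA, only the acute value applies: ∠B ≈ 37.72°.
Then ∠C = 180° − ∠A − ∠B ≈ 56.78°.

37.716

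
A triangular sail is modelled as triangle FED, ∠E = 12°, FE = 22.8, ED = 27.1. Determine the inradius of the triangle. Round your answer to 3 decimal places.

By the law of cosines, DF² = FE² + ED² − 2·FE·ED·cos E = 45.494, so DF ≈ 6.7449.
Area = ½·FE·ED·sin E ≈ 64.232.
Semiperimeter s = (27.1+6.7449+22.8)/2 = 28.322.
Inradius = area/s = 64.232/28.322 ≈ 2.2679.

r ≈ 2.268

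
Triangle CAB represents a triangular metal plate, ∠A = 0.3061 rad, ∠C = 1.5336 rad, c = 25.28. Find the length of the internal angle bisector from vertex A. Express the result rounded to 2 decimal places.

The third angle is ∠B = π − ∠C − ∠A = 1.3019 rad.
Law of sines: a = c·sin A/sin C ≈ 7.6232.
Law of sines: b = c·sin B/sin C ≈ 24.388.
The bisector from A has length 2·b·c·cos(∠A/2)/(b+c) ≈ 24.536.

24.54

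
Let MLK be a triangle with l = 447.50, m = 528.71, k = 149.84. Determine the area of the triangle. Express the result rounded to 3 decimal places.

30367.994

Semiperimeter s = (528.71 + 447.5 + 149.84)/2 = 563.02.
Heron's formula: area = √(563.02·34.315·115.52·413.18) ≈ 30368.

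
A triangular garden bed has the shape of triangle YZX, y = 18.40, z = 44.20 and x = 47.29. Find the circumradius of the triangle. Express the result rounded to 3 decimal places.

By the law of cosines, cos Y = (z² + x² − y²) / (2·z·x) ≈ 0.92130, so ∠Y ≈ 22.88°.
Circumradius = y/(2 sin Y) ≈ 23.659.

R ≈ 23.659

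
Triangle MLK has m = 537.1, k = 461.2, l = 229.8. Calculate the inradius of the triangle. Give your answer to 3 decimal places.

r ≈ 85.791

Semiperimeter s = (537.1 + 229.8 + 461.2)/2 = 614.05.
Heron's formula: area = √(614.05·76.95·384.25·152.85) ≈ 52680.
Inradius = area/s = 52680/614.05 ≈ 85.791.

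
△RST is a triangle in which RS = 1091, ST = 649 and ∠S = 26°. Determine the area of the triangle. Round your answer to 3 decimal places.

Area = ½·RS·ST·sin S ≈ 1.552e+05.

155196.318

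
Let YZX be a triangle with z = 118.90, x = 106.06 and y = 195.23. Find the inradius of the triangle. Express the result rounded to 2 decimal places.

25.91

Semiperimeter s = (195.23 + 118.9 + 106.06)/2 = 210.09.
Heron's formula: area = √(210.09·14.865·91.195·104.03) ≈ 5443.3.
Inradius = area/s = 5443.3/210.09 ≈ 25.909.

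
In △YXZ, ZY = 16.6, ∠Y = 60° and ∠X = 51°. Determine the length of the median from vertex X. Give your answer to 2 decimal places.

The third angle is ∠Z = 180° − ∠Y − ∠X = 69.00°.
Law of sines: XZ = ZY·sin Y/sin X ≈ 18.498.
Law of sines: YX = ZY·sin Z/sin X ≈ 19.941.
Median from X: ½√(2·YX² + 2·XZ² − ZY²) ≈ 17.35.

m_X ≈ 17.35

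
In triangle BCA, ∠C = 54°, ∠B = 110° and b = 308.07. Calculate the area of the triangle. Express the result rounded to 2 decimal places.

The third angle is ∠A = 180° − ∠B − ∠C = 16.00°.
Law of sines: c = b·sin C/sin B ≈ 265.23.
Law of sines: a = b·sin A/sin B ≈ 90.365.
Area = ½·b·c·sin A ≈ 11261.

11261.05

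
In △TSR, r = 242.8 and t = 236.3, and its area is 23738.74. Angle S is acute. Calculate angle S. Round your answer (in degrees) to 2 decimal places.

From area = ½·r·t·sin S, we get sin S = 2·area/(r·t) ≈ 0.82751.
Taking the acute solution, ∠S ≈ 55.84°.

55.84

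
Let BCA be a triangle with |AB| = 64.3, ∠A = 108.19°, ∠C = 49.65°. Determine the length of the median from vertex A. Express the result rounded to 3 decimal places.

The third angle is ∠B = 180° − ∠C − ∠A = 22.16°.
Law of sines: |CA| = |AB|·sin B/sin C ≈ 31.825.
Law of sines: |BC| = |AB|·sin A/sin C ≈ 80.155.
Median from A: ½√(2·|CA|² + 2·|AB|² − |BC|²) ≈ 31.103.

m_A ≈ 31.103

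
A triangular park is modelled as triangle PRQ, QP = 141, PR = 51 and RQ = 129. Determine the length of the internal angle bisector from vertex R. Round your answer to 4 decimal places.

t_R ≈ 50.4188

By the law of cosines, cos R = (PR² + RQ² − QP²) / (2·PR·RQ) ≈ -0.04856, so ∠R ≈ 92.78°.
The bisector from R has length 2·PR·RQ·cos(∠R/2)/(PR+RQ) ≈ 50.419.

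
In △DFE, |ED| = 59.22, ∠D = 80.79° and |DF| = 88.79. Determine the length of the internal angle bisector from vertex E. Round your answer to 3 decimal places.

By the law of cosines, |FE|² = |ED|² + |DF|² − 2·|ED|·|DF|·cos D = 9707.5, so |FE| ≈ 98.527.
Law of cosines again: cos E = (|FE|² + |ED|² − |DF|²)/(2·|FE|·|ED|) ≈ 0.45682, so ∠E ≈ 62.82°.
The bisector from E has length 2·|FE|·|ED|·cos(∠E/2)/(|FE|+|ED|) ≈ 63.136.

63.136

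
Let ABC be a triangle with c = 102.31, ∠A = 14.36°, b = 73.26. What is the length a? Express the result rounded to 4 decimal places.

36.2251

By the law of cosines, a² = b² + c² − 2·b·c·cos A = 1312.3, so a ≈ 36.225.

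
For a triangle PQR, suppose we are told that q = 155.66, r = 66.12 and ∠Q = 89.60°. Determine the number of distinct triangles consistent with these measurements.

r·sin Q = 66.12·sin(89.60°) ≈ 66.12.
Since q ≥ r, exactly one triangle exists.

1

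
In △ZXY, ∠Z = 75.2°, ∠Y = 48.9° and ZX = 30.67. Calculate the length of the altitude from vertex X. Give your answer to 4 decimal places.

29.6525

The third angle is ∠X = 180° − ∠Y − ∠Z = 55.90°.
Law of sines: XY = ZX·sin Z/sin Y ≈ 39.35.
Law of sines: YZ = ZX·sin X/sin Y ≈ 33.702.
Area = ½·ZX·XY·sin X ≈ 499.67.
The altitude from X has length 2·area/YZ ≈ 29.652.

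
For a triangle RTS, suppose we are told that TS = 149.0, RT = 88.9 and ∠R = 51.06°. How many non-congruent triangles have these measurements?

RT·sin R = 88.9·sin(51.06°) ≈ 69.15.
Since TS ≥ RT, exactly one triangle exists.

1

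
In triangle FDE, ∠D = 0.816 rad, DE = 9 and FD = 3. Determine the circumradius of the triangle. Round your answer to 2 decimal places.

R ≈ 5.00

By the law of cosines, EF² = FD² + DE² − 2·FD·DE·cos D = 53.002, so EF ≈ 7.2803.
Area = ½·FD·DE·sin D ≈ 9.8335.
Circumradius = EF/(2 sin D) ≈ 4.9974.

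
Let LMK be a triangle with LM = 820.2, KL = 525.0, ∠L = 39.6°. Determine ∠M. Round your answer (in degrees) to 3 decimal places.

∠M ≈ 38.836°

By the law of cosines, MK² = KL² + LM² − 2·KL·LM·cos L = 2.8478e+05, so MK ≈ 533.65.
Law of cosines again: cos M = (LM² + MK² − KL²)/(2·LM·MK) ≈ 0.77894, so ∠M ≈ 38.84°.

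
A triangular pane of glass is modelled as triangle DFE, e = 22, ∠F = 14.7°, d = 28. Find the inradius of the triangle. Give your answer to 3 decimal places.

By the law of cosines, f² = e² + d² − 2·e·d·cos F = 76.326, so f ≈ 8.7365.
Area = ½·e·d·sin F ≈ 78.157.
Semiperimeter s = (28+8.7365+22)/2 = 29.368.
Inradius = area/s = 78.157/29.368 ≈ 2.6613.

r ≈ 2.661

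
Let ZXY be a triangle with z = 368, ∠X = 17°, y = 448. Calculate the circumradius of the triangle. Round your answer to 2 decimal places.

246.69

By the law of cosines, x² = y² + z² − 2·y·z·cos X = 20808, so x ≈ 144.25.
Area = ½·y·z·sin X ≈ 24101.
Circumradius = x/(2 sin X) ≈ 246.69.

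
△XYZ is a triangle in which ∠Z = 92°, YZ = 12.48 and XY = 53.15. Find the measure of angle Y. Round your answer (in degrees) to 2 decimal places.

∠Y ≈ 74.43°

Law of sines: sin X = YZ·sin Z/XY ≈ 0.23466.
Since XY ≥ YZ, only the acute value applies: ∠X ≈ 13.57°.
Then ∠Y = 180° − ∠Z − ∠X ≈ 74.43°.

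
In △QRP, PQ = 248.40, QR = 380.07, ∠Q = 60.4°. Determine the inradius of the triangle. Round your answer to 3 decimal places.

By the law of cosines, RP² = PQ² + QR² − 2·PQ·QR·cos Q = 1.1289e+05, so RP ≈ 335.99.
Area = ½·PQ·QR·sin Q ≈ 41044.
Semiperimeter s = (335.99+248.4+380.07)/2 = 482.23.
Inradius = area/s = 41044/482.23 ≈ 85.113.

85.113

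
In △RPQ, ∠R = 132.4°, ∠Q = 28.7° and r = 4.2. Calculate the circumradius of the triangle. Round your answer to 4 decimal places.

2.8438

The third angle is ∠P = 180° − ∠Q − ∠R = 18.90°.
Law of sines: p = r·sin P/sin R ≈ 1.8423.
Law of sines: q = r·sin Q/sin R ≈ 2.7313.
Circumradius = r/(2 sin R) ≈ 2.8438.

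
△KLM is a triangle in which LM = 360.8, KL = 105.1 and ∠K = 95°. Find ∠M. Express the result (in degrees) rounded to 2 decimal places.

Law of sines: sin M = KL·sin K/LM ≈ 0.29019.
Since LM ≥ KL, only the acute value applies: ∠M ≈ 16.87°.
Then ∠L = 180° − ∠K − ∠M ≈ 68.13°.

16.87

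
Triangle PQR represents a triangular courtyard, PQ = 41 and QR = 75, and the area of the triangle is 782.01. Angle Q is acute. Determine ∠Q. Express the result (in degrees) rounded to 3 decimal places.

∠Q ≈ 30.572°

From area = ½·PQ·QR·sin Q, we get sin Q = 2·area/(PQ·QR) ≈ 0.50862.
Taking the acute solution, ∠Q ≈ 30.57°.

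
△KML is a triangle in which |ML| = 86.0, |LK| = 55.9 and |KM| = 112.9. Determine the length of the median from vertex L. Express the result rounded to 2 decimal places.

Median from L: ½√(2·|ML|² + 2·|LK|² − |KM|²) ≈ 45.539.

45.54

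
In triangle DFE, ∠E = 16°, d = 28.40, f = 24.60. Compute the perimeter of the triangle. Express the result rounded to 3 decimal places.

61.281

By the law of cosines, e² = d² + f² − 2·d·f·cos E = 68.568, so e ≈ 8.2806.
Semiperimeter s = (28.4+24.6+8.2806)/2 = 30.64.
Perimeter = 28.4 + 24.6 + 8.2806 = 61.281.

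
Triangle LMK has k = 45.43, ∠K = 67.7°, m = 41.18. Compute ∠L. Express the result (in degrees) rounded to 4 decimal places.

Law of sines: sin M = m·sin K/k ≈ 0.83866.
Since k ≥ m, only the acute value applies: ∠M ≈ 57.00°.
Then ∠L = 180° − ∠K − ∠M ≈ 55.30°.

55.3015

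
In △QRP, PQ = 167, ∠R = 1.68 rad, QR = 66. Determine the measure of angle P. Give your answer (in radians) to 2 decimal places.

∠P ≈ 0.40 rad

Law of sines: sin P = QR·sin R/PQ ≈ 0.39286.
Since PQ ≥ QR, only the acute value applies: ∠P ≈ 0.404 rad.
Then ∠Q = π − ∠R − ∠P ≈ 1.058 rad.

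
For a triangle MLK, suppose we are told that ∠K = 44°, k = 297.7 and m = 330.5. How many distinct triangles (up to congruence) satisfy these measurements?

2

m·sin K = 330.5·sin(44°) ≈ 229.6.
Since m sin K < k < m (229.6 < 297.7 < 330.5), two triangles exist.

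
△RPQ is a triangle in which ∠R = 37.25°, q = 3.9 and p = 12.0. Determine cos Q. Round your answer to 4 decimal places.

0.9665

By the law of cosines, r² = p² + q² − 2·p·q·cos R = 84.704, so r ≈ 9.2035.
Law of cosines again: cos Q = (r² + p² − q²)/(2·r·p) ≈ 0.96655, so ∠Q ≈ 14.86°.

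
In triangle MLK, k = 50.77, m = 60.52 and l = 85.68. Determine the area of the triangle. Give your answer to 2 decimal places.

1511.45

Semiperimeter s = (60.52 + 85.68 + 50.77)/2 = 98.485.
Heron's formula: area = √(98.485·37.965·12.805·47.715) ≈ 1511.5.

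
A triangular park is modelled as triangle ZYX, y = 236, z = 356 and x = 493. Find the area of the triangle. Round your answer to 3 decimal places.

Semiperimeter s = (356 + 236 + 493)/2 = 542.5.
Heron's formula: area = √(542.5·186.5·306.5·49.5) ≈ 39179.

39179.341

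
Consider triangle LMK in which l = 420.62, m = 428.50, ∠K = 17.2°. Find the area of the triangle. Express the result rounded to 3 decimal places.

area ≈ 26648.569

Area = ½·l·m·sin K ≈ 26649.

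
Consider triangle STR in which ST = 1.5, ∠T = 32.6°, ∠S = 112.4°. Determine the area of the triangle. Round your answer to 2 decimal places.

0.98

The third angle is ∠R = 180° − ∠S − ∠T = 35.00°.
Law of sines: TR = ST·sin S/sin R ≈ 2.4178.
Law of sines: RS = ST·sin T/sin R ≈ 1.409.
Area = ½·ST·TR·sin T ≈ 0.977.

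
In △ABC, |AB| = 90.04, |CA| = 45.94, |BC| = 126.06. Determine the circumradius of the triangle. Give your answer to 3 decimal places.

R ≈ 86.603

By the law of cosines, cos A = (|CA|² + |AB|² − |BC|²) / (2·|CA|·|AB|) ≈ -0.68579, so ∠A ≈ 133.30°.
Circumradius = |BC|/(2 sin A) ≈ 86.603.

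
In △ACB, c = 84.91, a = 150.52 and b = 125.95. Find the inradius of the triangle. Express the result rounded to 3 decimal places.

Semiperimeter s = (150.52 + 84.91 + 125.95)/2 = 180.69.
Heron's formula: area = √(180.69·30.17·95.78·54.74) ≈ 5346.2.
Inradius = area/s = 5346.2/180.69 ≈ 29.588.

29.588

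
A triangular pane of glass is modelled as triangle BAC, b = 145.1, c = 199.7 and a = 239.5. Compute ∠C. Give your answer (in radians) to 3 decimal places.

∠C ≈ 0.983 rad

By the law of cosines, cos C = (b² + a² − c²) / (2·b·a) ≈ 0.55443, so ∠C ≈ 0.9831 rad.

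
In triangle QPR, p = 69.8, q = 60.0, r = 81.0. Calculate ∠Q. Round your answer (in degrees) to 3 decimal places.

46.154

By the law of cosines, cos Q = (p² + r² − q²) / (2·p·r) ≈ 0.69272, so ∠Q ≈ 46.15°.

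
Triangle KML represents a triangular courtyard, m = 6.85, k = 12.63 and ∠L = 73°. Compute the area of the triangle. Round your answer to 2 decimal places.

Area = ½·k·m·sin L ≈ 41.368.

41.37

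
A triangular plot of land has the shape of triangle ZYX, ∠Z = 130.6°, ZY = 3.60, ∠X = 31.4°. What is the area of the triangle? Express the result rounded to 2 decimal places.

The third angle is ∠Y = 180° − ∠X − ∠Z = 18.00°.
Law of sines: YX = ZY·sin Z/sin X ≈ 5.2463.
Law of sines: XZ = ZY·sin Y/sin X ≈ 2.1352.
Area = ½·ZY·YX·sin Y ≈ 2.9182.

2.92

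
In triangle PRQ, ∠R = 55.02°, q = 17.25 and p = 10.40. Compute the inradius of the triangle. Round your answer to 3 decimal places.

By the law of cosines, r² = q² + p² − 2·q·p·cos R = 200.03, so r ≈ 14.143.
Area = ½·q·p·sin R ≈ 73.496.
Semiperimeter s = (10.4+14.143+17.25)/2 = 20.897.
Inradius = area/s = 73.496/20.897 ≈ 3.5171.

3.517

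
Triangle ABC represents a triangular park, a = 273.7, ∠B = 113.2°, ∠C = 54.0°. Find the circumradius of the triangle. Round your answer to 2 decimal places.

617.70

The third angle is ∠A = 180° − ∠B − ∠C = 12.80°.
Law of sines: b = a·sin B/sin A ≈ 1135.5.
Law of sines: c = a·sin C/sin A ≈ 999.46.
Circumradius = a/(2 sin A) ≈ 617.7.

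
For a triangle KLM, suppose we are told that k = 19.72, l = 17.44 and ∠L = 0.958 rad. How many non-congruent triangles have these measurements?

2

k·sin L = 19.72·sin(0.958 rad) ≈ 16.13.
Since k sin L < l < k (16.13 < 17.44 < 19.72), two triangles exist.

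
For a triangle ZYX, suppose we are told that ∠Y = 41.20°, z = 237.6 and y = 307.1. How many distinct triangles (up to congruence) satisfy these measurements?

z·sin Y = 237.6·sin(41.20°) ≈ 156.5.
Since y ≥ z, exactly one triangle exists.

1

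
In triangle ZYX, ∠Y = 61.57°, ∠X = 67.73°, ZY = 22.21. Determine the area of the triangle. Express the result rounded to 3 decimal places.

The third angle is ∠Z = 180° − ∠Y − ∠X = 50.70°.
Law of sines: YX = ZY·sin Z/sin X ≈ 18.572.
Law of sines: XZ = ZY·sin Y/sin X ≈ 21.106.
Area = ½·ZY·YX·sin Y ≈ 181.37.

181.372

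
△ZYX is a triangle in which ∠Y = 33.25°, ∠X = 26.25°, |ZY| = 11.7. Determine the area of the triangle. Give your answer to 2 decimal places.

The third angle is ∠Z = 180° − ∠Y − ∠X = 120.50°.
Law of sines: |YX| = |ZY|·sin Z/sin X ≈ 22.793.
Law of sines: |XZ| = |ZY|·sin Y/sin X ≈ 14.504.
Area = ½·|ZY|·|YX|·sin Y ≈ 73.109.

area ≈ 73.11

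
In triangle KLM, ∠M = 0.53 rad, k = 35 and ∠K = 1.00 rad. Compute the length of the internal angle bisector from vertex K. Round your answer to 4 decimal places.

The third angle is ∠L = π − ∠M − ∠K = 1.612 rad.
Law of sines: l = k·sin L/sin K ≈ 41.559.
Law of sines: m = k·sin M/sin K ≈ 21.027.
The bisector from K has length 2·l·m·cos(∠K/2)/(l+m) ≈ 24.507.

24.5067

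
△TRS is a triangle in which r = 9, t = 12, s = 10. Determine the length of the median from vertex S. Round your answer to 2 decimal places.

Median from S: ½√(2·t² + 2·r² − s²) ≈ 9.3541.

m_S ≈ 9.35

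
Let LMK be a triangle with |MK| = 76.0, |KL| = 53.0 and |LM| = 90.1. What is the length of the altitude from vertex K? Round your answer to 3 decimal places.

Semiperimeter s = (76 + 53 + 90.1)/2 = 109.55.
Heron's formula: area = √(109.55·33.55·56.55·19.45) ≈ 2010.6.
The altitude from K has length 2·area/|LM| ≈ 44.631.

h_K ≈ 44.631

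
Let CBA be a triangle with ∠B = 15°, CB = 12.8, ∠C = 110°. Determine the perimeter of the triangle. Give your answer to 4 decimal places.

The third angle is ∠A = 180° − ∠C − ∠B = 55.00°.
Law of sines: BA = CB·sin C/sin A ≈ 14.684.
Law of sines: AC = CB·sin B/sin A ≈ 4.0443.
Semiperimeter s = (14.684+4.0443+12.8)/2 = 15.764.
Perimeter = 14.684 + 4.0443 + 12.8 = 31.528.

perimeter ≈ 31.5278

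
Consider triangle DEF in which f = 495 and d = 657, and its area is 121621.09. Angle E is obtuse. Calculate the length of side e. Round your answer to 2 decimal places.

1052.81

From area = ½·f·d·sin E, we get sin E = 2·area/(f·d) ≈ 0.74794.
Taking the obtuse solution, ∠E ≈ 131.59°.
Law of cosines then gives e ≈ 1052.8.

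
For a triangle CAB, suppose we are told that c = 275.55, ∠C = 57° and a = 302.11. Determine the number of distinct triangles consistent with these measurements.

2

a·sin C = 302.11·sin(57°) ≈ 253.4.
Since a sin C < c < a (253.4 < 275.55 < 302.11), two triangles exist.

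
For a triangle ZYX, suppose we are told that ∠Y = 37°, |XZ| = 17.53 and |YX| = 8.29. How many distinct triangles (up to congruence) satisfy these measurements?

|YX|·sin Y = 8.29·sin(37°) ≈ 4.989.
Since |XZ| ≥ |YX|, exactly one triangle exists.

1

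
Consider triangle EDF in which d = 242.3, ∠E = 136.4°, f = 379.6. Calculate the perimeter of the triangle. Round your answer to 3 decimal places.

perimeter ≈ 1201.572

By the law of cosines, e² = d² + f² − 2·d·f·cos E = 3.3602e+05, so e ≈ 579.67.
Semiperimeter s = (579.67+242.3+379.6)/2 = 600.79.
Perimeter = 579.67 + 242.3 + 379.6 = 1201.6.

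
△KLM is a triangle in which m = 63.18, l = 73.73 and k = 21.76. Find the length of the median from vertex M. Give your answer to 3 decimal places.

44.237

Median from M: ½√(2·k² + 2·l² − m²) ≈ 44.237.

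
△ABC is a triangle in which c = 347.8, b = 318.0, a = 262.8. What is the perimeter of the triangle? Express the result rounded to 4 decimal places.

928.6000

Perimeter = 262.8 + 318 + 347.8 = 928.6.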